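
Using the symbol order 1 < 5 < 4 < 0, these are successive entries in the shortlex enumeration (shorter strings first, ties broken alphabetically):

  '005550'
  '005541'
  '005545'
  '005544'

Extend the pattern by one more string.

005540

Treat 005544 as a base-4 numeral over the given alphabet and add one, carrying through any trailing 0's.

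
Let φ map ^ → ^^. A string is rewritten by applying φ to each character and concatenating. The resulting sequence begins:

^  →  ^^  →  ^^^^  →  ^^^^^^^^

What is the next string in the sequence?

Apply φ to ^^^^^^^^ symbol by symbol: ^→^^, ^→^^, ^→^^, ^→^^, ^→^^, ^→^^, ^→^^, ^→^^; joined: ^^ ^^ ^^ ^^ ^^ ^^ ^^ ^^.

^^^^^^^^^^^^^^^^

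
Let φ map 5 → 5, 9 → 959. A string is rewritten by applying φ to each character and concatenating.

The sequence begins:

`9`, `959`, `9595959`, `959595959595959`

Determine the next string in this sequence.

9595959595959595959595959595959

Replace each of the 15 characters of 959595959595959 in place — 959 5 959 5 959 5 959 5 959 5 959 5 959 5 959 — and concatenate.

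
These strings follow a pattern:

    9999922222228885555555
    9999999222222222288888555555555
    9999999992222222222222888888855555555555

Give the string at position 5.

9999999999999222222222222222222288888888888555555555555555

The n-th term is 2n+1 9's then 3n+1 2's then 2n-1 8's then 2n+3 5's, where the shown terms are n = 2, 3, 4.
Setting n = 6 gives 13, 19, 11, 15 characters in each block.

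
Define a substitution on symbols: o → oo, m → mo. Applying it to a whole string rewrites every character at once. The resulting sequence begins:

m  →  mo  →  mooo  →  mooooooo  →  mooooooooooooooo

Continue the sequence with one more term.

mooooooooooooooooooooooooooooooo

Replace each of the 16 characters of mooooooooooooooo in place — mo oo oo oo oo oo oo oo oo oo oo oo oo oo oo oo — and concatenate.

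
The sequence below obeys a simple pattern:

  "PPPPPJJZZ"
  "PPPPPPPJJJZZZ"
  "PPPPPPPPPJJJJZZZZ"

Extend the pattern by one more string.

Reading off run lengths: P runs 5, 7, 9; J runs 2, 3, 4; Z runs 2, 3, 4 — each is linear in n, where the shown terms are n = 2, 3, 4.
At n = 5 the blocks have lengths 11, 5, 5.

PPPPPPPPPPPJJJJJZZZZZ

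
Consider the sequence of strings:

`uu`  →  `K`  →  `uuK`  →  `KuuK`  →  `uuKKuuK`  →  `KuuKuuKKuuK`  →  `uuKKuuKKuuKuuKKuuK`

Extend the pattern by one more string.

This is a Fibonacci-style word recurrence s(k) = s(k−2)·s(k−1): e.g. uu·K = uuK.
So term 8 is KuuKuuKKuuK·uuKKuuKKuuKuuKKuuK.

KuuKuuKKuuKuuKKuuKKuuKuuKKuuK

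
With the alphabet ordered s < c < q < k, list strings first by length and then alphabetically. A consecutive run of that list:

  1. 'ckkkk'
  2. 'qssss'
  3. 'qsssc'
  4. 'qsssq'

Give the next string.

qsssk

The successor of qsssq increments the rightmost position that isn't already k and resets every position after it to s.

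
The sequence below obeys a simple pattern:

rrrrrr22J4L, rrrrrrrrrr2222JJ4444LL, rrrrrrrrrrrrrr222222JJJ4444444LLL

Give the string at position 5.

Term n consists of 4n+2 r's, followed by 2n 2's, followed by n J's, followed by 3n-2 4's, followed by n L's (n = 1, 2, …).
Setting n = 5 gives 22, 10, 5, 13, 5 characters in each block.

rrrrrrrrrrrrrrrrrrrrrr2222222222JJJJJ4444444444444LLLLL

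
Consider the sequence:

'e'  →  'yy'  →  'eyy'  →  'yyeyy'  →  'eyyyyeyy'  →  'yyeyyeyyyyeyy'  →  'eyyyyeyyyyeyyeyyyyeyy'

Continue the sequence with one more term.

This is a Fibonacci-style word recurrence s(k) = s(k−2)·s(k−1): e.g. e·yy = eyy.
So term 8 is yyeyyeyyyyeyy·eyyyyeyyyyeyyeyyyyeyy.

yyeyyeyyyyeyyeyyyyeyyyyeyyeyyyyeyy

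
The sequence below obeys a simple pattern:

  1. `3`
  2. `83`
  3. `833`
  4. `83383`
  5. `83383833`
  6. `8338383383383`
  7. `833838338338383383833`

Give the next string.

8338383383383833838338338383383383

From term 3 onward, concatenate the last term with the second-to-last: 83·3 = 833, 833·83 = 83383, …
Continuing: 833838338338383383833 · 8338383383383 gives term 8.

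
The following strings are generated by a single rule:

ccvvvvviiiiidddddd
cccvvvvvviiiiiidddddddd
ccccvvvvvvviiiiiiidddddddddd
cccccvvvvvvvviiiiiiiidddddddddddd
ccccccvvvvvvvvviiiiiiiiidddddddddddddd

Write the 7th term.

The n-th term is n-1 c's then n+2 v's then n+2 i's then 2n d's, where the shown terms are n = 3, 4, 5, 6, 7.
At n = 9 the blocks have lengths 8, 11, 11, 18.

ccccccccvvvvvvvvvvviiiiiiiiiiidddddddddddddddddd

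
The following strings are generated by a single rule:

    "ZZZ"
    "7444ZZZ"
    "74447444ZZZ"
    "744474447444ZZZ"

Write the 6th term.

The strings grow by a fixed prefix 7444 each time.
From 744474447444ZZZ, 2 further steps: 744474447444ZZZ → 7444744474447444ZZZ → (answer).

74447444744474447444ZZZ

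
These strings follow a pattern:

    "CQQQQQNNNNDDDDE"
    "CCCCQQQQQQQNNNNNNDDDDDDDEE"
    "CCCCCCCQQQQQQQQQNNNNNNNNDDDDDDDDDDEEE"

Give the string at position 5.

CCCCCCCCCCCCCQQQQQQQQQQQQQNNNNNNNNNNNNDDDDDDDDDDDDDDDDEEEEE

The n-th term is 3n-2 C's then 2n+3 Q's then 2n+2 N's then 3n+1 D's then n E's (n = 1, 2, …).
Setting n = 5 gives 13, 13, 12, 16, 5 characters in each block.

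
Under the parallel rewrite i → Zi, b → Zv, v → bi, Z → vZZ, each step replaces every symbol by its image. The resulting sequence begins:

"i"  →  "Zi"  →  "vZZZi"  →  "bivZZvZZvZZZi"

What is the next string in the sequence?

Rewriting the 13 symbols of bivZZvZZvZZZi one by one yields Zv Zi bi vZZ vZZ bi vZZ vZZ bi vZZ vZZ vZZ Zi; concatenated:

ZvZibivZZvZZbivZZvZZbivZZvZZvZZZi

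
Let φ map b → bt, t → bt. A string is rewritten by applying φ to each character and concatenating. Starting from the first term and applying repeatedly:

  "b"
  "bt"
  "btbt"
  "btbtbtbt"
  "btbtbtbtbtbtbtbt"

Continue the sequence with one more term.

φ(btbtbtbtbtbtbtbt) expands symbol-by-symbol to bt bt bt bt bt bt bt bt bt bt bt bt bt bt bt bt; joining the 16 pieces gives the next term.

btbtbtbtbtbtbtbtbtbtbtbtbtbtbtbt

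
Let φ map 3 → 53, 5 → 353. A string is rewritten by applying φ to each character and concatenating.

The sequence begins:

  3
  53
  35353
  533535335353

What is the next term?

35353533535335353533535335353

Rewriting each symbol of 533535335353: 5→353, 3→53, 3→53, 5→353, 3→53, 5→353, 3→53, 3→53, 5→353, 3→53, 5→353, 3→53, which concatenates to 353 53 53 353 53 353 53 53 353 53 353 53.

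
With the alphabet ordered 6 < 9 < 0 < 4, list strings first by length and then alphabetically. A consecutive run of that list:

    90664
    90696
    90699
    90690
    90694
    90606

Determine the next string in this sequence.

The successor of 90606 increments the rightmost position that isn't already 4 and resets every position after it to 6.

90609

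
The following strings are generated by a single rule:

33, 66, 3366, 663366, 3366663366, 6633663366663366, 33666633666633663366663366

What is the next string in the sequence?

Each term (from the third on) is the two preceding terms concatenated in order: term 3 = 33·66 = 3366.
Continuing: 6633663366663366 · 33666633666633663366663366 gives term 8.

663366336666336633666633666633663366663366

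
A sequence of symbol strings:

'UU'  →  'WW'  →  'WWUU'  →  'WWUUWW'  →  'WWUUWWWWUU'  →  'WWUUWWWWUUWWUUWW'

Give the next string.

WWUUWWWWUUWWUUWWWWUUWWWWUU

This is a Fibonacci-style word recurrence s(k) = s(k−1)·s(k−2): e.g. WW·UU = WWUU.
So term 7 is WWUUWWWWUUWWUUWW·WWUUWWWWUU.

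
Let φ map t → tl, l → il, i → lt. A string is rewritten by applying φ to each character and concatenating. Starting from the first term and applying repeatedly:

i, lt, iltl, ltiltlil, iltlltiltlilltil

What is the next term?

ltiltlililtlltiltlilltililtlltil

φ(iltlltiltlilltil) expands symbol-by-symbol to lt il tl il il tl lt il tl il lt il il tl lt il; joining the 16 pieces gives the next term.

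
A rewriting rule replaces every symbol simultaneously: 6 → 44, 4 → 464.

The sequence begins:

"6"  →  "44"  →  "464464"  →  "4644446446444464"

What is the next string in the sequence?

46444464464464464444644644446446446446444464

Replace each of the 16 characters of 4644446446444464 in place — 464 44 464 464 464 464 44 464 464 44 464 464 464 464 44 464 — and concatenate.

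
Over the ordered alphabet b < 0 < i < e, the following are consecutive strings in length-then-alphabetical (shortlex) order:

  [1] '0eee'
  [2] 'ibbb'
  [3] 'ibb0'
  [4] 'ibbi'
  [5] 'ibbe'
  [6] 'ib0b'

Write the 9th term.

ib0e

Stepping forward 3 times from ib0b: ib0b → ib00 → ib0i, then the target.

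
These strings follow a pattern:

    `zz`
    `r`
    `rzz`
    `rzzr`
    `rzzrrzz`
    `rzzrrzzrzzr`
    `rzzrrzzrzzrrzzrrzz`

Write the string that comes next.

This is a Fibonacci-style word recurrence s(k) = s(k−1)·s(k−2): e.g. r·zz = rzz.
The next term joins rzzrrzzrzzrrzzrrzz and rzzrrzzrzzr.

rzzrrzzrzzrrzzrrzzrzzrrzzrzzr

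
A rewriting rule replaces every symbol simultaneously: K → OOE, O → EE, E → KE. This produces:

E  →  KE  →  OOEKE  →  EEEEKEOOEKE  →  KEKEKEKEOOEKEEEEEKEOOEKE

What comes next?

φ(KEKEKEKEOOEKEEEEEKEOOEKE) expands symbol-by-symbol to OOE KE OOE KE OOE KE OOE KE EE EE KE OOE KE KE KE KE KE OOE KE EE EE KE OOE KE; joining the 24 pieces gives the next term.

OOEKEOOEKEOOEKEOOEKEEEEEKEOOEKEKEKEKEKEOOEKEEEEEKEOOEKE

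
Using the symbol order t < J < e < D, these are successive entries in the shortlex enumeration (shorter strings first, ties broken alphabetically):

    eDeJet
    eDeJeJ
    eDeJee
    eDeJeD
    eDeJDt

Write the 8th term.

Continuing the enumeration 3 steps past eDeJDt: eDeJDt → eDeJDJ → eDeJDe → (answer).

eDeJDD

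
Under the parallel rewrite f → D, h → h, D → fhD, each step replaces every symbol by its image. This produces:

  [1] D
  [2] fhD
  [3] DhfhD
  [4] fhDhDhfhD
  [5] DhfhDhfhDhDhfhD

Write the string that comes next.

Rewriting the 15 symbols of DhfhDhfhDhDhfhD one by one yields fhD h D h fhD h D h fhD h fhD h D h fhD; concatenated:

fhDhDhfhDhDhfhDhfhDhDhfhD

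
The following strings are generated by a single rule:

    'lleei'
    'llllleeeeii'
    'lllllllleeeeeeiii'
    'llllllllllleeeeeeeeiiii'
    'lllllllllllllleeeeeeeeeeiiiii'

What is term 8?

llllllllllllllllllllllleeeeeeeeeeeeeeeeiiiiiiii

Each string has the form l^{3n-1} e^{2n} i^{n} (n = 1, 2, …).
For term 8, n = 8, so the run lengths are 23, 16, 8.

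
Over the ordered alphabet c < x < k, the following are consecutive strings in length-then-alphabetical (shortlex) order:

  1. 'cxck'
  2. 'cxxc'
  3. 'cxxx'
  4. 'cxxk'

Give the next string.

cxkc

The successor of cxxk increments the rightmost position that isn't already k and resets every position after it to c.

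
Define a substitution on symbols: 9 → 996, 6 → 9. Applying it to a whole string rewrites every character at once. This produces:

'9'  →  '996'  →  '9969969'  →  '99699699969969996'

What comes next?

Applying the rule to each of the 17 symbols of 99699699969969996 gives the pieces 996 996 9 996 996 9 996 996 996 9 996 996 9 996 996 996 9, which concatenate to the answer.

99699699969969996996996999699699969969969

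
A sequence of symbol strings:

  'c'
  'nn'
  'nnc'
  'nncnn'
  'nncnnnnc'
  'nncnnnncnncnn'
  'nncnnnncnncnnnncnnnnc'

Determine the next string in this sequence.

From term 3 onward, concatenate the last term with the second-to-last: nn·c = nnc, nnc·nn = nncnn, …
So term 8 is nncnnnncnncnnnncnnnnc·nncnnnncnncnn.

nncnnnncnncnnnncnnnncnncnnnncnncnn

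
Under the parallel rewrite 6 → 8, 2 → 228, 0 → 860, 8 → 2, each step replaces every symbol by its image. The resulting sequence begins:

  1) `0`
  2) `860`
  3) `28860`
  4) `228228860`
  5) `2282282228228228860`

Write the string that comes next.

2282282228228222822822822282282228228228860

Applying the rule to each of the 19 symbols of 2282282228228228860 gives the pieces 228 228 2 228 228 2 228 228 228 2 228 228 2 228 228 2 2 8 860, which concatenate to the answer.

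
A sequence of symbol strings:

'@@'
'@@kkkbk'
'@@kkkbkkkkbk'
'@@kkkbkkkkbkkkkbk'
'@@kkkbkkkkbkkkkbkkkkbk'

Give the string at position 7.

@@kkkbkkkkbkkkkbkkkkbkkkkbkkkkbk

Each term is the previous one with kkkbk appended.
From @@kkkbkkkkbkkkkbkkkkbk, 2 further steps: @@kkkbkkkkbkkkkbkkkkbk → @@kkkbkkkkbkkkkbkkkkbkkkkbk → (answer).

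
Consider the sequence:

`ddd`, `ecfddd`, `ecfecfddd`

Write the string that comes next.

Every step adds ecf at the front: s(k+1) = ecf·s(k).
So the next term is ecf·ecfecfddd.

ecfecfecfddd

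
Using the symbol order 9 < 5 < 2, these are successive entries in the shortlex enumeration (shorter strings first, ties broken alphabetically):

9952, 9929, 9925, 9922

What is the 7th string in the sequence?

Stepping forward 3 times from 9922: 9922 → 9599 → 9595, then the target.

9592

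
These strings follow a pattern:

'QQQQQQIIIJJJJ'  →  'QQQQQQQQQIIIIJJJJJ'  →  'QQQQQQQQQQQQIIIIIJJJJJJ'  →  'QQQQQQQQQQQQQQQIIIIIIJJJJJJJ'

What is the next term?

QQQQQQQQQQQQQQQQQQIIIIIIIJJJJJJJJ

Reading off run lengths: Q runs 6, 9, 12, 15; I runs 3, 4, 5, 6; J runs 4, 5, 6, 7 — each is linear in n, where the shown terms are n = 2, 3, 4, 5.
For the next term, n = 6, so the run lengths are 18, 7, 8.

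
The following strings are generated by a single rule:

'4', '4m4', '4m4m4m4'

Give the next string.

Each string is two copies of the previous one joined by 'm'.
Doubling 4m4m4m4 with 'm' between the halves:

4m4m4m4m4m4m4m4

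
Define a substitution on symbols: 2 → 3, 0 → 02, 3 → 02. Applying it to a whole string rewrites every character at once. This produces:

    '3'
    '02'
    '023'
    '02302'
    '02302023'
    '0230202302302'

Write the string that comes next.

Applying the rule to each of the 13 symbols of 0230202302302 gives the pieces 02 3 02 02 3 02 3 02 02 3 02 02 3, which concatenate to the answer.

023020230230202302023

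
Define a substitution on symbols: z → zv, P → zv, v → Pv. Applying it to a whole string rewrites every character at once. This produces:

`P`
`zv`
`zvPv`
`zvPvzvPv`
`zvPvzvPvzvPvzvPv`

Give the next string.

φ(zvPvzvPvzvPvzvPv) expands symbol-by-symbol to zv Pv zv Pv zv Pv zv Pv zv Pv zv Pv zv Pv zv Pv; joining the 16 pieces gives the next term.

zvPvzvPvzvPvzvPvzvPvzvPvzvPvzvPv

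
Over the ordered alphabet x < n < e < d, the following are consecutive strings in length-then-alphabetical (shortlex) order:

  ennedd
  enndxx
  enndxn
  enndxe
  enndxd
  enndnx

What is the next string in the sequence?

The successor of enndnx increments the rightmost position that isn't already d and resets every position after it to x.

enndnn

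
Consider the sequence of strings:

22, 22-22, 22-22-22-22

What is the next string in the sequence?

Each string is two copies of the previous one joined by '-'.
So the next term is two copies of 22-22-22-22 with '-' between the halves.

22-22-22-22-22-22-22-22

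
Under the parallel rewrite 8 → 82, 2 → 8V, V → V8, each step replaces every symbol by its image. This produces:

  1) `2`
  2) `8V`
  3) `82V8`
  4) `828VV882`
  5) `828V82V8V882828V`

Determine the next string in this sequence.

φ(828V82V8V882828V) expands symbol-by-symbol to 82 8V 82 V8 82 8V V8 82 V8 82 82 8V 82 8V 82 V8; joining the 16 pieces gives the next term.

828V82V8828VV882V882828V828V82V8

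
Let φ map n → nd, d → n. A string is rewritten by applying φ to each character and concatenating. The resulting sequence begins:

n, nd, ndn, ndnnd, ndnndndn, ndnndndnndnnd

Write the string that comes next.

φ(ndnndndnndnnd) expands symbol-by-symbol to nd n nd nd n nd n nd nd n nd nd n; joining the 13 pieces gives the next term.

ndnndndnndnndndnndndn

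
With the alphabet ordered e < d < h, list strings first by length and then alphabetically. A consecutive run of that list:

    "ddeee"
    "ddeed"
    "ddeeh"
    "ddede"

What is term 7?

Continuing the enumeration 3 steps past ddede: ddede → ddedd → ddedh → (answer).

ddehe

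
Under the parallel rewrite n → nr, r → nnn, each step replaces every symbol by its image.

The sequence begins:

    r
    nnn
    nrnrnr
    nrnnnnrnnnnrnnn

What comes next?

Rewriting the 15 symbols of nrnnnnrnnnnrnnn one by one yields nr nnn nr nr nr nr nnn nr nr nr nr nnn nr nr nr; concatenated:

nrnnnnrnrnrnrnnnnrnrnrnrnnnnrnrnr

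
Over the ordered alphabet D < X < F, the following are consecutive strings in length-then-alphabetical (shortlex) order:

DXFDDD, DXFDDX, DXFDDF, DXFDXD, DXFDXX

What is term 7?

DXFDFD

Advancing 2 positions from DXFDXX through DXFDXX → DXFDXF reaches term 7.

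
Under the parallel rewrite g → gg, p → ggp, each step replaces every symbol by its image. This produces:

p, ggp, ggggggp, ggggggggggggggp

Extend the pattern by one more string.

Replace each of the 15 characters of ggggggggggggggp in place — gg gg gg gg gg gg gg gg gg gg gg gg gg gg ggp — and concatenate.

ggggggggggggggggggggggggggggggp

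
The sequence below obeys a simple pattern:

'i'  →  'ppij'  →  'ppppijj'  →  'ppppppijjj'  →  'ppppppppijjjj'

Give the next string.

Each term wraps the previous one in pp on the left and j on the right.
Applying this once more to ppppppppijjjj:

ppppppppppijjjjj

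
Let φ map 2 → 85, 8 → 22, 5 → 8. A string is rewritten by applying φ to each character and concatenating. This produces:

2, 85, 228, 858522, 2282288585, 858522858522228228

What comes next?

Replace each of the 18 characters of 858522858522228228 in place — 22 8 22 8 85 85 22 8 22 8 85 85 85 85 22 85 85 22 — and concatenate.

22822885852282288585858522858522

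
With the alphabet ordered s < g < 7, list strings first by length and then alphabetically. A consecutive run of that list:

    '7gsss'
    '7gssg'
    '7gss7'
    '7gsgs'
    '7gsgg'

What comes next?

Treat 7gsgg as a base-3 numeral over the given alphabet and add one, carrying through any trailing 7's.

7gsg7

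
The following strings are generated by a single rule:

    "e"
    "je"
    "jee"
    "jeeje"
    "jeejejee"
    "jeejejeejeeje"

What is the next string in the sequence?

jeejejeejeejejeejejee

From term 3 onward, concatenate the last term with the second-to-last: je·e = jee, jee·je = jeeje, …
Continuing: jeejejeejeeje · jeejejee gives term 7.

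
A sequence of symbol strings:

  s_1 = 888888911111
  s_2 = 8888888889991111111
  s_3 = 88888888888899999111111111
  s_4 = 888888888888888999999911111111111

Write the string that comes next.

Reading off run lengths: 8 runs 6, 9, 12, 15; 9 runs 1, 3, 5, 7; 1 runs 5, 7, 9, 11 — each is linear in n (n = 1, 2, …).
Setting n = 5 gives 18, 9, 13 characters in each block.

8888888888888888889999999991111111111111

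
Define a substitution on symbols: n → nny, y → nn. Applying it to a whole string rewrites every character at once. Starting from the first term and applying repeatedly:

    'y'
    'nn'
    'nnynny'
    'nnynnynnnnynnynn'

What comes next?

Replace each of the 16 characters of nnynnynnnnynnynn in place — nny nny nn nny nny nn nny nny nny nny nn nny nny nn nny nny — and concatenate.

nnynnynnnnynnynnnnynnynnynnynnnnynnynnnnynny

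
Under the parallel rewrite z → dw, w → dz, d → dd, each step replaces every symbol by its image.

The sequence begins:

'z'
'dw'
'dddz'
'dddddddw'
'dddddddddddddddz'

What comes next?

Rewriting the 16 symbols of dddddddddddddddz one by one yields dd dd dd dd dd dd dd dd dd dd dd dd dd dd dd dw; concatenated:

dddddddddddddddddddddddddddddddw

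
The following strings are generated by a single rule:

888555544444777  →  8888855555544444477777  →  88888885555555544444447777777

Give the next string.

The n-th term is 2n-1 8's then 2n 5's then n+3 4's then 2n-1 7's, where the shown terms are n = 2, 3, 4.
At n = 5 the blocks have lengths 9, 10, 8, 9.

888888888555555555544444444777777777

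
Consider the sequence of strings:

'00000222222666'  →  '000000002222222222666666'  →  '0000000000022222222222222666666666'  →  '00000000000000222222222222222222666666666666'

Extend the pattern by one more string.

000000000000000002222222222222222222222666666666666666

Term n consists of 3n+2 0's, followed by 4n+2 2's, followed by 3n 6's (n = 1, 2, …).
Setting n = 5 gives 17, 22, 15 characters in each block.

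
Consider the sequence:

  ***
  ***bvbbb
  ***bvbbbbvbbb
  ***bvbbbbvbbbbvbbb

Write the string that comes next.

***bvbbbbvbbbbvbbbbvbbb

Every step adds bvbbb to the end: s(k+1) = s(k)·bvbbb.
So the next term is ***bvbbbbvbbbbvbbb·bvbbb.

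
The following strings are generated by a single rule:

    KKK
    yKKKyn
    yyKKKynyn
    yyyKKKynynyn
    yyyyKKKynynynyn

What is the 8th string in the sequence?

yyyyyyyKKKynynynynynynyn

Every step adds y to the front and yn to the end of the previous string.
From yyyyKKKynynynyn, 3 further steps: yyyyKKKynynynyn → yyyyyKKKynynynynyn → yyyyyyKKKynynynynynyn → (answer).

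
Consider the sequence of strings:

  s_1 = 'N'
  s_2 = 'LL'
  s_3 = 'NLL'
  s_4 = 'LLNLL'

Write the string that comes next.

NLLLLNLL

Each term (from the third on) is the two preceding terms concatenated in order: term 3 = N·LL = NLL.
Continuing: NLL · LLNLL gives term 5.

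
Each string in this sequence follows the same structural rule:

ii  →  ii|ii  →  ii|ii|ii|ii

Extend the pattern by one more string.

s(k+1) = s(k)·|·s(k) — each term doubles the last with '|' between the halves.
One more doubling of ii|ii|ii|ii gives the answer.

ii|ii|ii|ii|ii|ii|ii|ii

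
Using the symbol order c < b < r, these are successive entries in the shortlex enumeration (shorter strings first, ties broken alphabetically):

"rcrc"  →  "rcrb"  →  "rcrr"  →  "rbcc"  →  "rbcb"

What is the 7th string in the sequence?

Stepping forward 2 times from rbcb: rbcb → rbcr, then the target.

rbbc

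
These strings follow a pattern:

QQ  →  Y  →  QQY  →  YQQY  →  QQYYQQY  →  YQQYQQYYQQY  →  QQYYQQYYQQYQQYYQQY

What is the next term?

YQQYQQYYQQYQQYYQQYYQQYQQYYQQY

This is a Fibonacci-style word recurrence s(k) = s(k−2)·s(k−1): e.g. QQ·Y = QQY.
So term 8 is YQQYQQYYQQY·QQYYQQYYQQYQQYYQQY.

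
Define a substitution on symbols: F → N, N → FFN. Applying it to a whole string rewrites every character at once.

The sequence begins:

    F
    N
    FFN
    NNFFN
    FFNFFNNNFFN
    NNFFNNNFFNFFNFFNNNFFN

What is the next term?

φ(NNFFNNNFFNFFNFFNNNFFN) expands symbol-by-symbol to FFN FFN N N FFN FFN FFN N N FFN N N FFN N N FFN FFN FFN N N FFN; joining the 21 pieces gives the next term.

FFNFFNNNFFNFFNFFNNNFFNNNFFNNNFFNFFNFFNNNFFN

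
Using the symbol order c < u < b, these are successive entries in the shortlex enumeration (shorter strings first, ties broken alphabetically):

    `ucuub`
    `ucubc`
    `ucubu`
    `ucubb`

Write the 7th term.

Continuing the enumeration 3 steps past ucubb: ucubb → ucbcc → ucbcu → (answer).

ucbcb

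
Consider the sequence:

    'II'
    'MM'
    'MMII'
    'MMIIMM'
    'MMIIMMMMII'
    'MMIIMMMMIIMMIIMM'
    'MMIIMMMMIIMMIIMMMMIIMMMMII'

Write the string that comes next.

Each term (from the third on) is the previous term followed by the one before it: term 3 = MM·II = MMII.
So term 8 is MMIIMMMMIIMMIIMMMMIIMMMMII·MMIIMMMMIIMMIIMM.

MMIIMMMMIIMMIIMMMMIIMMMMIIMMIIMMMMIIMMIIMM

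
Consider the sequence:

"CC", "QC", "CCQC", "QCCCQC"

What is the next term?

CCQCQCCCQC

From term 3 onward, concatenate the second-to-last term with the last: CC·QC = CCQC, QC·CCQC = QCCCQC, …
Continuing: CCQC · QCCCQC gives term 5.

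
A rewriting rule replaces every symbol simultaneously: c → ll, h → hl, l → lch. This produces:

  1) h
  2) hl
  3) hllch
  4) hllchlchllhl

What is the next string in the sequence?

Expanding hllchlchllhl: h→hl, l→lch, l→lch, c→ll, h→hl, l→lch, c→ll, h→hl, l→lch, l→lch, h→hl, l→lch. Concatenated: hl lch lch ll hl lch ll hl lch lch hl lch.

hllchlchllhllchllhllchlchhllch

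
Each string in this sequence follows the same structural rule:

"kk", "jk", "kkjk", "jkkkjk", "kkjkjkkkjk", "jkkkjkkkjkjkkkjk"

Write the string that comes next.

From term 3 onward, concatenate the second-to-last term with the last: kk·jk = kkjk, jk·kkjk = jkkkjk, …
The next term joins kkjkjkkkjk and jkkkjkkkjkjkkkjk.

kkjkjkkkjkjkkkjkkkjkjkkkjk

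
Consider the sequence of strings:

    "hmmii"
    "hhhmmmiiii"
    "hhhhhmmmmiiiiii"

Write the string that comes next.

hhhhhhhmmmmmiiiiiiii

The n-th term is 2n-1 h's then n+1 m's then 2n i's (n = 1, 2, …).
For the next term, n = 4, so the run lengths are 7, 5, 8.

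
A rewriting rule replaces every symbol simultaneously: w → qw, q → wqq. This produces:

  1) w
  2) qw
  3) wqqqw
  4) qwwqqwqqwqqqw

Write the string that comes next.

wqqqwqwwqqwqqqwwqqwqqqwwqqwqqwqqqw

Replace each of the 13 characters of qwwqqwqqwqqqw in place — wqq qw qw wqq wqq qw wqq wqq qw wqq wqq wqq qw — and concatenate.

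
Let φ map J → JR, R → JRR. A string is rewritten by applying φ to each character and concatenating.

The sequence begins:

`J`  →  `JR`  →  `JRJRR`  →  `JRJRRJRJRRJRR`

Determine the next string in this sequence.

JRJRRJRJRRJRRJRJRRJRJRRJRRJRJRRJRR

φ(JRJRRJRJRRJRR) expands symbol-by-symbol to JR JRR JR JRR JRR JR JRR JR JRR JRR JR JRR JRR; joining the 13 pieces gives the next term.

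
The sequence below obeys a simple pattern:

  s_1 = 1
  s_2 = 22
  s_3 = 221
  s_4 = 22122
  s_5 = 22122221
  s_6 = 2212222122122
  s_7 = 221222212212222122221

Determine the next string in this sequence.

2212222122122221222212212222122122

This is a Fibonacci-style word recurrence s(k) = s(k−1)·s(k−2): e.g. 22·1 = 221.
The next term joins 221222212212222122221 and 2212222122122.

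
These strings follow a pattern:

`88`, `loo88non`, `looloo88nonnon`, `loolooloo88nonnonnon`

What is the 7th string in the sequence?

looloolooloolooloo88nonnonnonnonnonnon

Each term wraps the previous one in loo on the left and non on the right.
From loolooloo88nonnonnon, 3 further steps: loolooloo88nonnonnon → looloolooloo88nonnonnonnon → loolooloolooloo88nonnonnonnonnon → (answer).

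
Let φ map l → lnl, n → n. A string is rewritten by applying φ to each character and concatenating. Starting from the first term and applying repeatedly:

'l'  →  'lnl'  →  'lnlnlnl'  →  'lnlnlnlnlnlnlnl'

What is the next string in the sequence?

lnlnlnlnlnlnlnlnlnlnlnlnlnlnlnl

Replace each of the 15 characters of lnlnlnlnlnlnlnl in place — lnl n lnl n lnl n lnl n lnl n lnl n lnl n lnl — and concatenate.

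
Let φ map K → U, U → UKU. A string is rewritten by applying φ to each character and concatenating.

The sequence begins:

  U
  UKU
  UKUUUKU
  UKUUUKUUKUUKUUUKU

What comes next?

UKUUUKUUKUUKUUUKUUKUUUKUUKUUUKUUKUUKUUUKU

Applying the rule to each of the 17 symbols of UKUUUKUUKUUKUUUKU gives the pieces UKU U UKU UKU UKU U UKU UKU U UKU UKU U UKU UKU UKU U UKU, which concatenate to the answer.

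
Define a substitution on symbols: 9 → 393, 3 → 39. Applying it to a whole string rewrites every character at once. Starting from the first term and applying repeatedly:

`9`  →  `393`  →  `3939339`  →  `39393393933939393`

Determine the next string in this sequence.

Rewriting the 17 symbols of 39393393933939393 one by one yields 39 393 39 393 39 39 393 39 393 39 39 393 39 393 39 393 39; concatenated:

39393393933939393393933939393393933939339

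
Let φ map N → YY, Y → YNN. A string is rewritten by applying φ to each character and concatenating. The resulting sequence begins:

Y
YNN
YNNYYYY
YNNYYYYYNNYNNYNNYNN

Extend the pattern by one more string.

YNNYYYYYNNYNNYNNYNNYNNYYYYYNNYYYYYNNYYYYYNNYYYY

Replace each of the 19 characters of YNNYYYYYNNYNNYNNYNN in place — YNN YY YY YNN YNN YNN YNN YNN YY YY YNN YY YY YNN YY YY YNN YY YY — and concatenate.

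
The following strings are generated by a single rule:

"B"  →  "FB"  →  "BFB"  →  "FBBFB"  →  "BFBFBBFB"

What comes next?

FBBFBBFBFBBFB

From term 3 onward, concatenate the second-to-last term with the last: B·FB = BFB, FB·BFB = FBBFB, …
Continuing: FBBFB · BFBFBBFB gives term 6.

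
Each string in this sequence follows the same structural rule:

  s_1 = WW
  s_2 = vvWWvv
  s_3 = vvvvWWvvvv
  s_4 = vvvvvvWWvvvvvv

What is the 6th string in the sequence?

vvvvvvvvvvWWvvvvvvvvvv

Each term wraps the previous one in vv on the left and vv on the right.
From vvvvvvWWvvvvvv, 2 further steps: vvvvvvWWvvvvvv → vvvvvvvvWWvvvvvvvv → (answer).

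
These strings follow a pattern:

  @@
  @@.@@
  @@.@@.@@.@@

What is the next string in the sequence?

@@.@@.@@.@@.@@.@@.@@.@@

Each string is two copies of the previous one joined by '.'.
So the next term is two copies of @@.@@.@@.@@ with '.' between the halves.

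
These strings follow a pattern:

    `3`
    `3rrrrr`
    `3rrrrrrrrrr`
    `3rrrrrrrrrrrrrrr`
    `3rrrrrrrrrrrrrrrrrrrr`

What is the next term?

Each term is the previous one with rrrrr appended.
One more step from 3rrrrrrrrrrrrrrrrrrrr gives the answer.

3rrrrrrrrrrrrrrrrrrrrrrrrr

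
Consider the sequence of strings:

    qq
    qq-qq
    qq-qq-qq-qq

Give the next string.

qq-qq-qq-qq-qq-qq-qq-qq

Every step duplicates the string with '-' between the halves.
So the next term is two copies of qq-qq-qq-qq with '-' between the halves.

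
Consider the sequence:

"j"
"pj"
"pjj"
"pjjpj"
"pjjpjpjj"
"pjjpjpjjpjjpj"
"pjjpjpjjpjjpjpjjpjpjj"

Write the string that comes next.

This is a Fibonacci-style word recurrence s(k) = s(k−1)·s(k−2): e.g. pj·j = pjj.
So term 8 is pjjpjpjjpjjpjpjjpjpjj·pjjpjpjjpjjpj.

pjjpjpjjpjjpjpjjpjpjjpjjpjpjjpjjpj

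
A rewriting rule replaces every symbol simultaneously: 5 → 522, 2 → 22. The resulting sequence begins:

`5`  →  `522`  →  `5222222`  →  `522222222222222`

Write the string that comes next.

5222222222222222222222222222222

φ(522222222222222) expands symbol-by-symbol to 522 22 22 22 22 22 22 22 22 22 22 22 22 22 22; joining the 15 pieces gives the next term.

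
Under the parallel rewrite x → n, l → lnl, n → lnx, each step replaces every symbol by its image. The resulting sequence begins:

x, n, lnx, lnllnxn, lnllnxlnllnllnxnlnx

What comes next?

Rewriting the 19 symbols of lnllnxlnllnllnxnlnx one by one yields lnl lnx lnl lnl lnx n lnl lnx lnl lnl lnx lnl lnl lnx n lnx lnl lnx n; concatenated:

lnllnxlnllnllnxnlnllnxlnllnllnxlnllnllnxnlnxlnllnxn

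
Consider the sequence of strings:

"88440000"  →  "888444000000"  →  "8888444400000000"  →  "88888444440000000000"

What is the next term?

Reading off run lengths: 8 runs 2, 3, 4, 5; 4 runs 2, 3, 4, 5; 0 runs 4, 6, 8, 10 — each is linear in n, where the shown terms are n = 2, 3, 4, 5.
Setting n = 6 gives 6, 6, 12 characters in each block.

888888444444000000000000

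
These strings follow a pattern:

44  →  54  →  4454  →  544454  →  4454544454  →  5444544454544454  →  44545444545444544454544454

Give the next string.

This is a Fibonacci-style word recurrence s(k) = s(k−2)·s(k−1): e.g. 44·54 = 4454.
The next term joins 5444544454544454 and 44545444545444544454544454.

544454445454445444545444545444544454544454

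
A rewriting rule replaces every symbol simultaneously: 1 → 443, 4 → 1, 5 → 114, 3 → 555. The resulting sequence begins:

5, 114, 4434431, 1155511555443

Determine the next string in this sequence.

φ(1155511555443) expands symbol-by-symbol to 443 443 114 114 114 443 443 114 114 114 1 1 555; joining the 13 pieces gives the next term.

44344311411411444344311411411411555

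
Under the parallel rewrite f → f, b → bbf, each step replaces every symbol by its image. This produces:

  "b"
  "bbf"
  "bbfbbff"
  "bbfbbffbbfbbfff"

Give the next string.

bbfbbffbbfbbfffbbfbbffbbfbbffff

φ(bbfbbffbbfbbfff) expands symbol-by-symbol to bbf bbf f bbf bbf f f bbf bbf f bbf bbf f f f; joining the 15 pieces gives the next term.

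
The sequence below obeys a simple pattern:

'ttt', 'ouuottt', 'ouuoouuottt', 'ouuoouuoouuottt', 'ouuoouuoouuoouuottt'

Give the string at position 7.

Each term is the previous one with ouuo prepended.
From ouuoouuoouuoouuottt, 2 further steps: ouuoouuoouuoouuottt → ouuoouuoouuoouuoouuottt → (answer).

ouuoouuoouuoouuoouuoouuottt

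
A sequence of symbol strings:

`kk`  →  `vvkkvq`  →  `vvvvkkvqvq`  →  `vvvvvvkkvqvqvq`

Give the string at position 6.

vvvvvvvvvvkkvqvqvqvqvq

Each term wraps the previous one in vv on the left and vq on the right.
From vvvvvvkkvqvqvq, 2 further steps: vvvvvvkkvqvqvq → vvvvvvvvkkvqvqvqvq → (answer).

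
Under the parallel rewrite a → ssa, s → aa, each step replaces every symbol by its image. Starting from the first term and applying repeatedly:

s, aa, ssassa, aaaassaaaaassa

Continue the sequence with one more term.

ssassassassaaaaassassassassassaaaaassa

Replace each of the 14 characters of aaaassaaaaassa in place — ssa ssa ssa ssa aa aa ssa ssa ssa ssa ssa aa aa ssa — and concatenate.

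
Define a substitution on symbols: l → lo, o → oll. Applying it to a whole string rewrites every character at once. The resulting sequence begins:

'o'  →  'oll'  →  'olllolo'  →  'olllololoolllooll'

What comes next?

Replace each of the 17 characters of olllololoolllooll in place — oll lo lo lo oll lo oll lo oll oll lo lo lo oll oll lo lo — and concatenate.

olllololoollloollloollolllololoollolllolo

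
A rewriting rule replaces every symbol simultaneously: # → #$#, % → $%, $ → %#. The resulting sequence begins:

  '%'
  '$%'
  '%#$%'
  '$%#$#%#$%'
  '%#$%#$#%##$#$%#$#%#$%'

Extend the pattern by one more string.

Rewriting the 21 symbols of %#$%#$#%##$#$%#$#%#$% one by one yields $% #$# %# $% #$# %# #$# $% #$# #$# %# #$# %# $% #$# %# #$# $% #$# %# $%; concatenated:

$%#$#%#$%#$#%##$#$%#$##$#%##$#%#$%#$#%##$#$%#$#%#$%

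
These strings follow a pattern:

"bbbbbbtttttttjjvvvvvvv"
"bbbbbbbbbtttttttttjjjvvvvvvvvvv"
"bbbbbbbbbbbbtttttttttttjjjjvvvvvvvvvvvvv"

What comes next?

The n-th term is 3n b's then 2n+3 t's then n j's then 3n+1 v's, where the shown terms are n = 2, 3, 4.
Setting n = 5 gives 15, 13, 5, 16 characters in each block.

bbbbbbbbbbbbbbbtttttttttttttjjjjjvvvvvvvvvvvvvvvv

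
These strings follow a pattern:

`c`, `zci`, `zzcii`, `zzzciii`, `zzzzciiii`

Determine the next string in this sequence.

zzzzzciiiii

Each term wraps the previous one in z on the left and i on the right.
So the next term is z·zzzzciiii·i.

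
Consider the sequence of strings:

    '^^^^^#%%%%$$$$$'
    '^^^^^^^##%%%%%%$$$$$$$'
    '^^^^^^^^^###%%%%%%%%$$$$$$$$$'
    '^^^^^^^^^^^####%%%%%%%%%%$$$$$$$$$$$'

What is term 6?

^^^^^^^^^^^^^^^######%%%%%%%%%%%%%%$$$$$$$$$$$$$$$

Reading off run lengths: ^ runs 5, 7, 9, 11; # runs 1, 2, 3, 4; % runs 4, 6, 8, 10; $ runs 5, 7, 9, 11 — each is linear in n, where the shown terms are n = 2, 3, 4, 5.
At n = 7 the blocks have lengths 15, 6, 14, 15.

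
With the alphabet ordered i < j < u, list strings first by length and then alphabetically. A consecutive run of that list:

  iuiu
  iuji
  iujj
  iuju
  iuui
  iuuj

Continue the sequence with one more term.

The successor of iuuj increments the rightmost position that isn't already u and resets every position after it to i.

iuuu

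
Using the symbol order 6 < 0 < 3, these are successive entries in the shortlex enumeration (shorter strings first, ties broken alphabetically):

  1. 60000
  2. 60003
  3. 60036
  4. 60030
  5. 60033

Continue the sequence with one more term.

60366

Find the rightmost character of 60033 below 3, bump it to the next letter, and reset everything to its right to 6.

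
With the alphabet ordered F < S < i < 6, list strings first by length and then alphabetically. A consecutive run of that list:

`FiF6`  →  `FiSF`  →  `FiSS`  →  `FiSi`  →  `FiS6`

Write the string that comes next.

Treat FiS6 as a base-4 numeral over the given alphabet and add one, carrying through any trailing 6's.

FiiF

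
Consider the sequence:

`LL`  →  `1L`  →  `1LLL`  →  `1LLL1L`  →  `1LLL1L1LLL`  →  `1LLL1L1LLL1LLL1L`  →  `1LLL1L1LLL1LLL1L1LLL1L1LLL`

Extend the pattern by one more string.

1LLL1L1LLL1LLL1L1LLL1L1LLL1LLL1L1LLL1LLL1L

Each term (from the third on) is the previous term followed by the one before it: term 3 = 1L·LL = 1LLL.
The next term joins 1LLL1L1LLL1LLL1L1LLL1L1LLL and 1LLL1L1LLL1LLL1L.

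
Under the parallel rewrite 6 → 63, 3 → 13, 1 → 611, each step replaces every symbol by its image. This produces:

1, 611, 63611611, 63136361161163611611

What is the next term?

6313611136313636116116361161163136361161163611611

Replace each of the 20 characters of 63136361161163611611 in place — 63 13 611 13 63 13 63 611 611 63 611 611 63 13 63 611 611 63 611 611 — and concatenate.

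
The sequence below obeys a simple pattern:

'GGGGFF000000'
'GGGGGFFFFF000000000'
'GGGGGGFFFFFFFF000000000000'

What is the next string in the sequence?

The n-th term is n+3 G's then 3n-1 F's then 3n+3 0's (n = 1, 2, …).
At n = 4 the blocks have lengths 7, 11, 15.

GGGGGGGFFFFFFFFFFF000000000000000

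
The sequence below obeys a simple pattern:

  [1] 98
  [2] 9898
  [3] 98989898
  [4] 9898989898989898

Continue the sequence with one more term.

98989898989898989898989898989898

Each string is two copies of the previous one concatenated.
One more doubling of 9898989898989898 gives the answer.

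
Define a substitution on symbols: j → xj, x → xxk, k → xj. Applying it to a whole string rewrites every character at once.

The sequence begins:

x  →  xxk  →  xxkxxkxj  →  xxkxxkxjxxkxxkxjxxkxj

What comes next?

xxkxxkxjxxkxxkxjxxkxjxxkxxkxjxxkxxkxjxxkxjxxkxxkxjxxkxj

Applying the rule to each of the 21 symbols of xxkxxkxjxxkxxkxjxxkxj gives the pieces xxk xxk xj xxk xxk xj xxk xj xxk xxk xj xxk xxk xj xxk xj xxk xxk xj xxk xj, which concatenate to the answer.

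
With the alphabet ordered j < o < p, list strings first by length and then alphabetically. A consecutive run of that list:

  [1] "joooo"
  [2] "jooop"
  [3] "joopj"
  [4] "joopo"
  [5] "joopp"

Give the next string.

jopjj

Treat joopp as a base-3 numeral over the given alphabet and add one, carrying through any trailing p's.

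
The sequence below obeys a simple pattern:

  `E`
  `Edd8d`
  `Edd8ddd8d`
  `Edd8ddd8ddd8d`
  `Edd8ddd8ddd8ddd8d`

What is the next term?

Edd8ddd8ddd8ddd8ddd8d

Every step adds dd8d to the end: s(k+1) = s(k)·dd8d.
So the next term is Edd8ddd8ddd8ddd8d·dd8d.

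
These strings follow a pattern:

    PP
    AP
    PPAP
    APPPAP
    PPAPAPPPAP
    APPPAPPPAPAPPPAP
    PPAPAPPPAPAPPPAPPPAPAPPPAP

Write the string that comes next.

APPPAPPPAPAPPPAPPPAPAPPPAPAPPPAPPPAPAPPPAP

Each term (from the third on) is the two preceding terms concatenated in order: term 3 = PP·AP = PPAP.
Continuing: APPPAPPPAPAPPPAP · PPAPAPPPAPAPPPAPPPAPAPPPAP gives term 8.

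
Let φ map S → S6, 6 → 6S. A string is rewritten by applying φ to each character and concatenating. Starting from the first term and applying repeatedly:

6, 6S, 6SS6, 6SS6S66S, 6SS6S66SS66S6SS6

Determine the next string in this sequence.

Rewriting the 16 symbols of 6SS6S66SS66S6SS6 one by one yields 6S S6 S6 6S S6 6S 6S S6 S6 6S 6S S6 6S S6 S6 6S; concatenated:

6SS6S66SS66S6SS6S66S6SS66SS6S66S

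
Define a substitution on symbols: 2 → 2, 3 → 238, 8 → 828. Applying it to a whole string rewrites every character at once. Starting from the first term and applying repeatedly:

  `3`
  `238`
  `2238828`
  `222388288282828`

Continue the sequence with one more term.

φ(222388288282828) expands symbol-by-symbol to 2 2 2 238 828 828 2 828 828 2 828 2 828 2 828; joining the 15 pieces gives the next term.

2222388288282828828282828282828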